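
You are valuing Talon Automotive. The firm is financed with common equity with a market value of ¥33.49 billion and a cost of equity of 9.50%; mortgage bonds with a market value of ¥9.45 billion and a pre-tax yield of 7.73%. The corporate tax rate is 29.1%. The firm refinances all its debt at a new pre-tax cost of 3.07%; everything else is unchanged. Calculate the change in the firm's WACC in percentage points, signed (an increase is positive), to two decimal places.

-0.73 pp

Current WACC:
Total capital V = 33.49 + 9.45 = 42.94.
Equity: weight = 33.49/42.94 = 0.7799; cost = 9.5%.
Mortgage bonds: weight = 9.45/42.94 = 0.2201; after-tax cost = 7.73% × (1 − 29.1%) = 5.4806%.
WACC = 0.7799 × 9.5000% + 0.2201 × 5.4806% = 8.6154%.
After the change:
Total capital V = 33.49 + 9.45 = 42.94.
Equity: weight = 33.49/42.94 = 0.7799; cost = 9.5%.
Mortgage bonds: weight = 9.45/42.94 = 0.2201; after-tax cost = 3.07% × (1 − 29.1%) = 2.1766%.
WACC = 0.7799 × 9.5000% + 0.2201 × 2.1766% = 7.8883%.
Change in WACC = 7.8883% − 8.6154% = -0.7271 pp.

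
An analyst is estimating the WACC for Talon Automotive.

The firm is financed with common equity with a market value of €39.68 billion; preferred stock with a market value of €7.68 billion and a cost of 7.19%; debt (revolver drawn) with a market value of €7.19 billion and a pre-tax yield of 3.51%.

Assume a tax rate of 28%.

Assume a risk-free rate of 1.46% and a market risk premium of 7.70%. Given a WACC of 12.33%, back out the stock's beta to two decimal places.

1.77

Total capital V = 39.68 + 7.68 + 7.19 = 54.55.
Equity weight = 39.68/54.55 = 0.7274.
Preferred weight = 7.68/54.55 = 0.1408.
Revolver drawn weight = 7.19/54.55 = 0.1318.
Debt contribution = 0.1318 × 3.51% × (1 − 28%) = 0.3331%.
Preferred contribution = 0.1408 × 7.19% = 1.0123%.
Required equity contribution = 12.33% − 1.3454% = 10.9846%  ⇒  Re = 15.1011%.
CAPM: 15.1011% = 1.46% + β × 7.7%  ⇒  β = 1.7716.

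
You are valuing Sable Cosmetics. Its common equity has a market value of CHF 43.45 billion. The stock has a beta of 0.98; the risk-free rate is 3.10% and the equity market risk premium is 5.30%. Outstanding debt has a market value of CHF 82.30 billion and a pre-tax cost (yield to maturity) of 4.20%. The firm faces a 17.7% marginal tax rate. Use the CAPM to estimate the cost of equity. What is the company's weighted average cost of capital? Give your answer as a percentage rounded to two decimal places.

Cost of equity via CAPM: Re = 3.1% + 0.98 × 5.3% = 8.2940%.
Total capital V = 43.45 + 82.3 = 125.75.
Equity: weight = 43.45/125.75 = 0.3455; cost = 8.294%.
Debt: weight = 82.3/125.75 = 0.6545; after-tax cost = 4.2% × (1 − 17.7%) = 3.4566%.
WACC = 0.3455 × 8.2940% + 0.6545 × 3.4566% = 5.1281%.

5.13%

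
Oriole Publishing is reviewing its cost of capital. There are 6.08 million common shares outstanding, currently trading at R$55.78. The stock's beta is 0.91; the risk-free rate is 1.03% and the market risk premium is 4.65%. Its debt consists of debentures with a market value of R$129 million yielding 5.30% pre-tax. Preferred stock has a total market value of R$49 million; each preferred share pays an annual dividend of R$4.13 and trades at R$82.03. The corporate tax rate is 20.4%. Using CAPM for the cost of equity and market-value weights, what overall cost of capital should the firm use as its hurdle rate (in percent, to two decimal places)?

4.98%

Cost of equity via CAPM: Re = 1.03% + 0.91 × 4.65% = 5.2615%.
Cost of preferred: Rp = 4.13 / 82.03 = 5.0347%.
Market value of equity E = 55.78 × 6.08m = 339.1424m.
Total capital V = 339.1424 + 49 + 129 = 517.1424.
Equity: weight = 339.1424/517.1424 = 0.6558; cost = 5.2615%.
Preferred: weight = 49/517.1424 = 0.0948; cost = 5.0347%.
Debentures: weight = 129/517.1424 = 0.2494; after-tax cost = 5.3% × (1 − 20.4%) = 4.2188%.
WACC = 0.6558 × 5.2615% + 0.0948 × 5.0347% + 0.2494 × 4.2188% = 4.9799%.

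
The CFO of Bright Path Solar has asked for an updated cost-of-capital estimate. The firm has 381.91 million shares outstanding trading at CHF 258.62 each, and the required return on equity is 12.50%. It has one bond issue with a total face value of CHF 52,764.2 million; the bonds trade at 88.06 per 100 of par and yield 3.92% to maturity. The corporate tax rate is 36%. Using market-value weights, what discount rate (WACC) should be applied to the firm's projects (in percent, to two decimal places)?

Market value of equity E = 258.62 × 381.91m = 98769.5642m. Market value of debt D = 52764.2m × 88.06/100 = 46464.15452m.
Total capital V = 98769.5642 + 46464.15452 = 145233.71872.
Equity: weight = 98769.5642/145233.71872 = 0.6801; cost = 12.5%.
Bonds outstanding: weight = 46464.15452/145233.71872 = 0.3199; after-tax cost = 3.92% × (1 − 36%) = 2.5088%.
WACC = 0.6801 × 12.5000% + 0.3199 × 2.5088% = 9.3035%.

9.30%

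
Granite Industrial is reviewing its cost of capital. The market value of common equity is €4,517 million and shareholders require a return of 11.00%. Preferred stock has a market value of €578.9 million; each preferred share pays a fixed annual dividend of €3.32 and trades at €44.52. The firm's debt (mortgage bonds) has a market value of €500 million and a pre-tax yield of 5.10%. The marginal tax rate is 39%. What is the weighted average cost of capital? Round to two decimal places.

Cost of preferred: Rp = 3.32 / 44.52 = 7.4573%.
Total capital V = 4517 + 578.9 + 500 = 5595.9.
Equity: weight = 4517/5595.9 = 0.8072; cost = 11%.
Preferred: weight = 578.9/5595.9 = 0.1035; cost = 7.4573%.
Mortgage bonds: weight = 500/5595.9 = 0.0894; after-tax cost = 5.1% × (1 − 39%) = 3.1110%.
WACC = 0.8072 × 11.0000% + 0.1035 × 7.4573% + 0.0894 × 3.1110% = 9.9286%.

9.93%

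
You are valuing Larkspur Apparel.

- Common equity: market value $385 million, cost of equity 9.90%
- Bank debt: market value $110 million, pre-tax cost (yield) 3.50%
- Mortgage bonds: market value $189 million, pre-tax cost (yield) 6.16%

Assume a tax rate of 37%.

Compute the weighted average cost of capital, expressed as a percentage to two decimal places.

7.00%

Total capital V = 385 + 110 + 189 = 684.
Equity: weight = 385/684 = 0.5629; cost = 9.9%.
Bank debt: weight = 110/684 = 0.1608; after-tax cost = 3.5% × (1 − 37%) = 2.2050%.
Mortgage bonds: weight = 189/684 = 0.2763; after-tax cost = 6.16% × (1 − 37%) = 3.8808%.
WACC = 0.5629 × 9.9000% + 0.1608 × 2.2050% + 0.2763 × 3.8808% = 6.9993%.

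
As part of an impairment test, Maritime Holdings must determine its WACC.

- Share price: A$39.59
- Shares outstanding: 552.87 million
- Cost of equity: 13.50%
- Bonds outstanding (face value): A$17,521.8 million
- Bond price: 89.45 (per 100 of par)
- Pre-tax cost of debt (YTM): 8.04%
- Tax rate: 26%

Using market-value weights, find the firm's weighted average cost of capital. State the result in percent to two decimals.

10.35%

Market value of equity E = 39.59 × 552.87m = 21888.1233m. Market value of debt D = 17521.8m × 89.45/100 = 15673.2501m.
Total capital V = 21888.1233 + 15673.2501 = 37561.3734.
Equity: weight = 21888.1233/37561.3734 = 0.5827; cost = 13.5%.
Bonds outstanding: weight = 15673.2501/37561.3734 = 0.4173; after-tax cost = 8.04% × (1 − 26%) = 5.9496%.
WACC = 0.5827 × 13.5000% + 0.4173 × 5.9496% = 10.3494%.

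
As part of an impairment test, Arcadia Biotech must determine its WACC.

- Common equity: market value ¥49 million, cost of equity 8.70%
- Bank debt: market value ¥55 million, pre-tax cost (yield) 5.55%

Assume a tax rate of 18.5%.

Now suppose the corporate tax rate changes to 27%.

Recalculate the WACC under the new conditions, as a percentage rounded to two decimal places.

After the change:
Total capital V = 49 + 55 = 104.
Equity: weight = 49/104 = 0.4712; cost = 8.7%.
Bank debt: weight = 55/104 = 0.5288; after-tax cost = 5.55% × (1 − 27%) = 4.0515%.
WACC = 0.4712 × 8.7000% + 0.5288 × 4.0515% = 6.2417%.

6.24%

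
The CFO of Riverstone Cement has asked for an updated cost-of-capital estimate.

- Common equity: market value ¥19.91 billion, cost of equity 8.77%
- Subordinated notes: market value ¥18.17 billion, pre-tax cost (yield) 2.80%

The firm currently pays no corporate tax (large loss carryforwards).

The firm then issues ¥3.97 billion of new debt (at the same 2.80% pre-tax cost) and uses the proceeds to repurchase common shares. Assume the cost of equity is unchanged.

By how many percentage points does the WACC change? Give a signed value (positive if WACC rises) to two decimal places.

Current WACC:
Total capital V = 19.91 + 18.17 = 38.08.
Equity: weight = 19.91/38.08 = 0.5228; cost = 8.77%.
Subordinated notes: weight = 18.17/38.08 = 0.4772; after-tax cost = 2.8% × (1 − 0%) = 2.8000%.
WACC = 0.5228 × 8.7700% + 0.4772 × 2.8000% = 5.9214%.
After the change:
Total capital V = 15.94 + 22.14 = 38.08.
Equity: weight = 15.94/38.08 = 0.4186; cost = 8.77%.
Subordinated notes: weight = 22.14/38.08 = 0.5814; after-tax cost = 2.8% × (1 − 0%) = 2.8000%.
WACC = 0.4186 × 8.7700% + 0.5814 × 2.8000% = 5.2990%.
Change in WACC = 5.2990% − 5.9214% = -0.6224 pp.

-0.62 pp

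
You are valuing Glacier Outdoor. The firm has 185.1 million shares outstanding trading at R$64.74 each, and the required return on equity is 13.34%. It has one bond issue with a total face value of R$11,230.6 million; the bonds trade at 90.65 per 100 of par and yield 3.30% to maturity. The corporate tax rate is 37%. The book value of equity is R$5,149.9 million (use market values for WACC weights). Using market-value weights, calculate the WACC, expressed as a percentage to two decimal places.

Market value of equity E = 64.74 × 185.1m = 11983.374m. Market value of debt D = 11230.6m × 90.65/100 = 10180.5389m.
Total capital V = 11983.374 + 10180.5389 = 22163.9129.
Equity: weight = 11983.374/22163.9129 = 0.5407; cost = 13.34%.
Bonds outstanding: weight = 10180.5389/22163.9129 = 0.4593; after-tax cost = 3.3% × (1 − 37%) = 2.0790%.
WACC = 0.5407 × 13.3400% + 0.4593 × 2.0790% = 8.1675%.

8.17%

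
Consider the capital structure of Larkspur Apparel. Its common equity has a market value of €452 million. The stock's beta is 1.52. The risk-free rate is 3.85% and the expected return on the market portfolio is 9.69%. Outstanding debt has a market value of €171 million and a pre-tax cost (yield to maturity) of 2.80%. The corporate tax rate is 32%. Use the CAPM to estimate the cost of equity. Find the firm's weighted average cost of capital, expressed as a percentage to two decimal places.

Market risk premium = 9.69% − 3.85% = 5.84%.
Cost of equity via CAPM: Re = 3.85% + 1.52 × 5.84% = 12.7268%.
Total capital V = 452 + 171 = 623.
Equity: weight = 452/623 = 0.7255; cost = 12.7268%.
Debt: weight = 171/623 = 0.2745; after-tax cost = 2.8% × (1 − 32%) = 1.9040%.
WACC = 0.7255 × 12.7268% + 0.2745 × 1.9040% = 9.7562%.

9.76%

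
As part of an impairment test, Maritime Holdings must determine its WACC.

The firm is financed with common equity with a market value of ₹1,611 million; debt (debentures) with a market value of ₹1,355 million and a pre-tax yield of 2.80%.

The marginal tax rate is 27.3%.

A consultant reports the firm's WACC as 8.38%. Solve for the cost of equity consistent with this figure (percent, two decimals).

Total capital V = 1611 + 1355 = 2966.
Equity weight = 1611/2966 = 0.5432.
Debentures weight = 1355/2966 = 0.4568.
Debt contribution = 0.4568 × 2.8% × (1 − 27.3%) = 0.9300%.
Required equity contribution = 8.38% − 0.9300% = 7.4500%.
Re = 7.4500% / 0.5432 = 13.7162%.

13.72%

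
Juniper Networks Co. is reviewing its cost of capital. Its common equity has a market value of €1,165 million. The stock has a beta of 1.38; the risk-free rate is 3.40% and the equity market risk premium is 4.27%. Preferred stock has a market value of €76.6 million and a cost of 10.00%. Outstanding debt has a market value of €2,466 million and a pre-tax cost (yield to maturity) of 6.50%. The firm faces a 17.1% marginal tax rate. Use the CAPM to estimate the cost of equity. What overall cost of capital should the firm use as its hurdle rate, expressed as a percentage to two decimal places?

6.71%

Cost of equity via CAPM: Re = 3.4% + 1.38 × 4.27% = 9.2926%.
Total capital V = 1165 + 76.6 + 2466 = 3707.6.
Equity: weight = 1165/3707.6 = 0.3142; cost = 9.2926%.
Preferred: weight = 76.6/3707.6 = 0.0207; cost = 10%.
Debt: weight = 2466/3707.6 = 0.6651; after-tax cost = 6.5% × (1 − 17.1%) = 5.3885%.
WACC = 0.3142 × 9.2926% + 0.0207 × 10.0000% + 0.6651 × 5.3885% = 6.7105%.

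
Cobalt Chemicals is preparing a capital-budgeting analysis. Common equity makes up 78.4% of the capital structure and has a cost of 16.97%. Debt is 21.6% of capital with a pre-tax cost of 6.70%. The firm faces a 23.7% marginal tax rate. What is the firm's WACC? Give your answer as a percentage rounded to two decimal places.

14.41%

After-tax cost of debt = 6.7% × (1 − 23.7%) = 5.1121%.
WACC = 0.784 × 16.9700% + 0.216 × 5.1121% = 14.4087%.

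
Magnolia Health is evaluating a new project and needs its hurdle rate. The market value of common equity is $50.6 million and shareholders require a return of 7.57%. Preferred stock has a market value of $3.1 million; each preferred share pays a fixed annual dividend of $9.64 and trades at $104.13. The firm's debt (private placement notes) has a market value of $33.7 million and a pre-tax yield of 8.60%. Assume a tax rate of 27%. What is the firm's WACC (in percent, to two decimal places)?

Cost of preferred: Rp = 9.64 / 104.13 = 9.2577%.
Total capital V = 50.6 + 3.1 + 33.7 = 87.4.
Equity: weight = 50.6/87.4 = 0.5789; cost = 7.57%.
Preferred: weight = 3.1/87.4 = 0.0355; cost = 9.2577%.
Private placement notes: weight = 33.7/87.4 = 0.3856; after-tax cost = 8.6% × (1 − 27%) = 6.2780%.
WACC = 0.5789 × 7.5700% + 0.0355 × 9.2577% + 0.3856 × 6.2780% = 7.1317%.

7.13%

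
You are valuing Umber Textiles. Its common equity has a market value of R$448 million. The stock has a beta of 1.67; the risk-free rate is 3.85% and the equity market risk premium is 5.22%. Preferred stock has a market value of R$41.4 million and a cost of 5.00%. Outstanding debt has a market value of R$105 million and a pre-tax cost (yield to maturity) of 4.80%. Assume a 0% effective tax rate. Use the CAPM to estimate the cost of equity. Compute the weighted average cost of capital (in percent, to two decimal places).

10.67%

Cost of equity via CAPM: Re = 3.85% + 1.67 × 5.22% = 12.5674%.
Total capital V = 448 + 41.4 + 105 = 594.4.
Equity: weight = 448/594.4 = 0.7537; cost = 12.5674%.
Preferred: weight = 41.4/594.4 = 0.0697; cost = 5%.
Debt: weight = 105/594.4 = 0.1766; after-tax cost = 4.8% × (1 − 0%) = 4.8000%.
WACC = 0.7537 × 12.5674% + 0.0697 × 5.0000% + 0.1766 × 4.8000% = 10.6682%.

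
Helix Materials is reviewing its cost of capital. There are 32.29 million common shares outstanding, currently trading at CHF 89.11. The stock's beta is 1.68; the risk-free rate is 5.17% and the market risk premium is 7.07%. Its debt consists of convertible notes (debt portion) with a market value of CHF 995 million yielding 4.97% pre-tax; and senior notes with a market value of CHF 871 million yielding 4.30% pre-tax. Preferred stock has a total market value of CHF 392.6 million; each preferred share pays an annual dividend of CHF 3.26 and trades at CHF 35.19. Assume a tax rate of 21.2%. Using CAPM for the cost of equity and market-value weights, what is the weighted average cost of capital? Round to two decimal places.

11.59%

Cost of equity via CAPM: Re = 5.17% + 1.68 × 7.07% = 17.0476%.
Cost of preferred: Rp = 3.26 / 35.19 = 9.2640%.
Market value of equity E = 89.11 × 32.29m = 2877.3619m.
Total capital V = 2877.3619 + 392.6 + 995 + 871 = 5135.9619.
Equity: weight = 2877.3619/5135.9619 = 0.5602; cost = 17.0476%.
Preferred: weight = 392.6/5135.9619 = 0.0764; cost = 9.264%.
Convertible notes (debt portion): weight = 995/5135.9619 = 0.1937; after-tax cost = 4.97% × (1 − 21.2%) = 3.9164%.
Senior notes: weight = 871/5135.9619 = 0.1696; after-tax cost = 4.3% × (1 − 21.2%) = 3.3884%.
WACC = 0.5602 × 17.0476% + 0.0764 × 9.2640% + 0.1937 × 3.9164% + 0.1696 × 3.3884% = 11.5922%.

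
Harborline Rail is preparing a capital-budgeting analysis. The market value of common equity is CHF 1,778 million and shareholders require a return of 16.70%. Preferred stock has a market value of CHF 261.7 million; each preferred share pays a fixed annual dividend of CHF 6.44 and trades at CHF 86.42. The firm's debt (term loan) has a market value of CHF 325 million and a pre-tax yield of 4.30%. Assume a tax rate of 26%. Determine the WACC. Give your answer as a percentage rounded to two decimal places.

Cost of preferred: Rp = 6.44 / 86.42 = 7.4520%.
Total capital V = 1778 + 261.7 + 325 = 2364.7.
Equity: weight = 1778/2364.7 = 0.7519; cost = 16.7%.
Preferred: weight = 261.7/2364.7 = 0.1107; cost = 7.452%.
Term loan: weight = 325/2364.7 = 0.1374; after-tax cost = 4.3% × (1 − 26%) = 3.1820%.
WACC = 0.7519 × 16.7000% + 0.1107 × 7.4520% + 0.1374 × 3.1820% = 13.8186%.

13.82%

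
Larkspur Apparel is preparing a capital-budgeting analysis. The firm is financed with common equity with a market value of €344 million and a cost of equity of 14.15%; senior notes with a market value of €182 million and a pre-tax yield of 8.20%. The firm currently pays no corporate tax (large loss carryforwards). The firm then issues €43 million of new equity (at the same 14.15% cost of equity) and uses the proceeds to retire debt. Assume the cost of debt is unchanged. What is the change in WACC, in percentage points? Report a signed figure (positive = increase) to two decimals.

+0.49 pp

Current WACC:
Total capital V = 344 + 182 = 526.
Equity: weight = 344/526 = 0.6540; cost = 14.15%.
Senior notes: weight = 182/526 = 0.3460; after-tax cost = 8.2% × (1 − 0%) = 8.2000%.
WACC = 0.6540 × 14.1500% + 0.3460 × 8.2000% = 12.0913%.
After the change:
Total capital V = 387 + 139 = 526.
Equity: weight = 387/526 = 0.7357; cost = 14.15%.
Senior notes: weight = 139/526 = 0.2643; after-tax cost = 8.2% × (1 − 0%) = 8.2000%.
WACC = 0.7357 × 14.1500% + 0.2643 × 8.2000% = 12.5777%.
Change in WACC = 12.5777% − 12.0913% = 0.4864 pp.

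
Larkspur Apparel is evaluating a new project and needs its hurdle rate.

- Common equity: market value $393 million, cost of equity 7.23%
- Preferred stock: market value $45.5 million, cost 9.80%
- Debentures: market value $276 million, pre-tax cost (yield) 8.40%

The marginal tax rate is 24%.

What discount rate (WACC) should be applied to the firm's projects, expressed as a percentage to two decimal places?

7.07%

Total capital V = 393 + 45.5 + 276 = 714.5.
Equity: weight = 393/714.5 = 0.5500; cost = 7.23%.
Preferred: weight = 45.5/714.5 = 0.0637; cost = 9.8%.
Debentures: weight = 276/714.5 = 0.3863; after-tax cost = 8.4% × (1 − 24%) = 6.3840%.
WACC = 0.5500 × 7.2300% + 0.0637 × 9.8000% + 0.3863 × 6.3840% = 7.0669%.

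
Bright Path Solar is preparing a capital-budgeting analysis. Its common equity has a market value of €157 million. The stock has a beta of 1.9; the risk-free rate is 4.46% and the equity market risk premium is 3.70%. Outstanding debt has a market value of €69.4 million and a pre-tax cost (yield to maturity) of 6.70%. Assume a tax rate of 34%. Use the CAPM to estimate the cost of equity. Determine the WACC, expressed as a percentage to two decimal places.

Cost of equity via CAPM: Re = 4.46% + 1.9 × 3.7% = 11.4900%.
Total capital V = 157 + 69.4 = 226.4.
Equity: weight = 157/226.4 = 0.6935; cost = 11.49%.
Debt: weight = 69.4/226.4 = 0.3065; after-tax cost = 6.7% × (1 − 34%) = 4.4220%.
WACC = 0.6935 × 11.4900% + 0.3065 × 4.4220% = 9.3234%.

9.32%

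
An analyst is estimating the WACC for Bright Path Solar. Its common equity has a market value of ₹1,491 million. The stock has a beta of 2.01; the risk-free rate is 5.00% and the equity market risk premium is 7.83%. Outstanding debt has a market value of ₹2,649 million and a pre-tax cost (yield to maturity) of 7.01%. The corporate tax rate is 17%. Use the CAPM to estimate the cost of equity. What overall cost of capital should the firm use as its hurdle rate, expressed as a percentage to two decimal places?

Cost of equity via CAPM: Re = 5.0% + 2.01 × 7.83% = 20.7383%.
Total capital V = 1491 + 2649 = 4140.
Equity: weight = 1491/4140 = 0.3601; cost = 20.7383%.
Debt: weight = 2649/4140 = 0.6399; after-tax cost = 7.01% × (1 − 17%) = 5.8183%.
WACC = 0.3601 × 20.7383% + 0.6399 × 5.8183% = 11.1917%.

11.19%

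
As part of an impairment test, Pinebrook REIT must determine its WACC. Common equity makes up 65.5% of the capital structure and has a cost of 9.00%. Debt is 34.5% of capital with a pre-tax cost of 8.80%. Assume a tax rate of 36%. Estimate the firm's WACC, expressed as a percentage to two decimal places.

7.84%

After-tax cost of debt = 8.8% × (1 − 36%) = 5.6320%.
WACC = 0.655 × 9.0000% + 0.345 × 5.6320% = 7.8380%.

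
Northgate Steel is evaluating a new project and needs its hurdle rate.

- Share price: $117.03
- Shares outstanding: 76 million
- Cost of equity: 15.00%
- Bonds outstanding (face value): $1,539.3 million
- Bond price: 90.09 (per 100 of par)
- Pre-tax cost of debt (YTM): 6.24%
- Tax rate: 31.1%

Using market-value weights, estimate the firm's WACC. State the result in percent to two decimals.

Market value of equity E = 117.03 × 76m = 8894.28m. Market value of debt D = 1539.3m × 90.09/100 = 1386.75537m.
Total capital V = 8894.28 + 1386.75537 = 10281.03537.
Equity: weight = 8894.28/10281.03537 = 0.8651; cost = 15%.
Bonds outstanding: weight = 1386.75537/10281.03537 = 0.1349; after-tax cost = 6.24% × (1 − 31.1%) = 4.2994%.
WACC = 0.8651 × 15.0000% + 0.1349 × 4.2994% = 13.5566%.

13.56%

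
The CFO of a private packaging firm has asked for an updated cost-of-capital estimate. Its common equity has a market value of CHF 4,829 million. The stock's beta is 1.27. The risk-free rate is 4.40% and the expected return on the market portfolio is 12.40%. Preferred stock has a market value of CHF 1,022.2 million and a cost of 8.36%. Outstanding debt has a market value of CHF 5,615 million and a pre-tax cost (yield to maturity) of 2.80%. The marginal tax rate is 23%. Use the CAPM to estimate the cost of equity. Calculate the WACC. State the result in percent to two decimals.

Market risk premium = 12.4% − 4.4% = 8.0%.
Cost of equity via CAPM: Re = 4.4% + 1.27 × 8.0% = 14.5600%.
Total capital V = 4829 + 1022.2 + 5615 = 11466.2.
Equity: weight = 4829/11466.2 = 0.4212; cost = 14.56%.
Preferred: weight = 1022.2/11466.2 = 0.0891; cost = 8.36%.
Debt: weight = 5615/11466.2 = 0.4897; after-tax cost = 2.8% × (1 − 23%) = 2.1560%.
WACC = 0.4212 × 14.5600% + 0.0891 × 8.3600% + 0.4897 × 2.1560% = 7.9330%.

7.93%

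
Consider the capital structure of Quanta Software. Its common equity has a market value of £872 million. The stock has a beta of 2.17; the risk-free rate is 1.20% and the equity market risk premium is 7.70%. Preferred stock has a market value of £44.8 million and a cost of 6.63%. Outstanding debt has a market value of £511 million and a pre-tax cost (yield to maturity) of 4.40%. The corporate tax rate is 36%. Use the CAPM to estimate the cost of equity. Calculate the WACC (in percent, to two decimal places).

Cost of equity via CAPM: Re = 1.2% + 2.17 × 7.7% = 17.9090%.
Total capital V = 872 + 44.8 + 511 = 1427.8.
Equity: weight = 872/1427.8 = 0.6107; cost = 17.909%.
Preferred: weight = 44.8/1427.8 = 0.0314; cost = 6.63%.
Debt: weight = 511/1427.8 = 0.3579; after-tax cost = 4.4% × (1 − 36%) = 2.8160%.
WACC = 0.6107 × 17.9090% + 0.0314 × 6.6300% + 0.3579 × 2.8160% = 12.1534%.

12.15%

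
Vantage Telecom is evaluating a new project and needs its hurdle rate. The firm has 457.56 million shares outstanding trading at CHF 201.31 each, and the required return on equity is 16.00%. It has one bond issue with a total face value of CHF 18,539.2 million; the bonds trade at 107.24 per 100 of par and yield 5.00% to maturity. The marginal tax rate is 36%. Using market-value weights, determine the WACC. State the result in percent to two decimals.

13.73%

Market value of equity E = 201.31 × 457.56m = 92111.4036m. Market value of debt D = 18539.2m × 107.24/100 = 19881.43808m.
Total capital V = 92111.4036 + 19881.43808 = 111992.84168.
Equity: weight = 92111.4036/111992.84168 = 0.8225; cost = 16%.
Bonds outstanding: weight = 19881.43808/111992.84168 = 0.1775; after-tax cost = 5% × (1 − 36%) = 3.2000%.
WACC = 0.8225 × 16.0000% + 0.1775 × 3.2000% = 13.7277%.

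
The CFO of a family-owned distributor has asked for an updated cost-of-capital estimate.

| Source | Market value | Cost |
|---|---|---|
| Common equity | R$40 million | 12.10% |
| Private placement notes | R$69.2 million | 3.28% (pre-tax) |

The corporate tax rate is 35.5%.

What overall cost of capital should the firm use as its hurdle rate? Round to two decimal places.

Total capital V = 40 + 69.2 = 109.2.
Equity: weight = 40/109.2 = 0.3663; cost = 12.1%.
Private placement notes: weight = 69.2/109.2 = 0.6337; after-tax cost = 3.28% × (1 − 35.5%) = 2.1156%.
WACC = 0.3663 × 12.1000% + 0.6337 × 2.1156% = 5.7729%.

5.77%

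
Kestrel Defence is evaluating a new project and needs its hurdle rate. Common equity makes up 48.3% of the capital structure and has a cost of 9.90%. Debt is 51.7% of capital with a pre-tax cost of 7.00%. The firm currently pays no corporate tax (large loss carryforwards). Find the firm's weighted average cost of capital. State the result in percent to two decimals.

After-tax cost of debt = 7% × (1 − 0%) = 7.0000%.
WACC = 0.483 × 9.9000% + 0.517 × 7.0000% = 8.4007%.

8.40%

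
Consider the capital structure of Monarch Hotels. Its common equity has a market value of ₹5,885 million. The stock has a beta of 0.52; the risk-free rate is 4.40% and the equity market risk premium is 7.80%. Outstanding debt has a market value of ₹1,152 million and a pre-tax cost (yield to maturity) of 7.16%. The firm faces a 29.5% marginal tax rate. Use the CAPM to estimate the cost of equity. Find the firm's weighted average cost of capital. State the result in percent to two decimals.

Cost of equity via CAPM: Re = 4.4% + 0.52 × 7.8% = 8.4560%.
Total capital V = 5885 + 1152 = 7037.
Equity: weight = 5885/7037 = 0.8363; cost = 8.456%.
Debt: weight = 1152/7037 = 0.1637; after-tax cost = 7.16% × (1 − 29.5%) = 5.0478%.
WACC = 0.8363 × 8.4560% + 0.1637 × 5.0478% = 7.8981%.

7.90%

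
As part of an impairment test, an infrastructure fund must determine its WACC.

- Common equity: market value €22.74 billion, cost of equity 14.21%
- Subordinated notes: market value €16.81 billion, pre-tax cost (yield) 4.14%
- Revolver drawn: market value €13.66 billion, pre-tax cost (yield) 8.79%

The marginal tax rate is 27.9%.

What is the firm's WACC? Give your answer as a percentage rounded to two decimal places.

8.64%

Total capital V = 22.74 + 16.81 + 13.66 = 53.21.
Equity: weight = 22.74/53.21 = 0.4274; cost = 14.21%.
Subordinated notes: weight = 16.81/53.21 = 0.3159; after-tax cost = 4.14% × (1 − 27.9%) = 2.9849%.
Revolver drawn: weight = 13.66/53.21 = 0.2567; after-tax cost = 8.79% × (1 − 27.9%) = 6.3376%.
WACC = 0.4274 × 14.2100% + 0.3159 × 2.9849% + 0.2567 × 6.3376% = 8.6428%.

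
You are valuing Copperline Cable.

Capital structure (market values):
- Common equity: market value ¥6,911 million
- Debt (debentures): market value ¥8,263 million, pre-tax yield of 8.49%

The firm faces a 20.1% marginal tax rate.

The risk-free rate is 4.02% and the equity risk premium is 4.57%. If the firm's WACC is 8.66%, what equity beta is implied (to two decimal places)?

1.51

Total capital V = 6911 + 8263 = 15174.
Equity weight = 6911/15174 = 0.4555.
Debentures weight = 8263/15174 = 0.5445.
Debt contribution = 0.5445 × 8.49% × (1 − 20.1%) = 3.6940%.
Required equity contribution = 8.66% − 3.6940% = 4.9660%  ⇒  Re = 10.9036%.
CAPM: 10.9036% = 4.02% + β × 4.57%  ⇒  β = 1.5063.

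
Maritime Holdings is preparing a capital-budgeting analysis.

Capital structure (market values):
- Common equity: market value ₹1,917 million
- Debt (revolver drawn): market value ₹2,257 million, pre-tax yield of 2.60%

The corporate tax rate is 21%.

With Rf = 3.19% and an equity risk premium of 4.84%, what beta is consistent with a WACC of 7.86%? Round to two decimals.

Total capital V = 1917 + 2257 = 4174.
Equity weight = 1917/4174 = 0.4593.
Revolver drawn weight = 2257/4174 = 0.5407.
Debt contribution = 0.5407 × 2.6% × (1 − 21%) = 1.1107%.
Required equity contribution = 7.86% − 1.1107% = 6.7493%  ⇒  Re = 14.6958%.
CAPM: 14.6958% = 3.19% + β × 4.84%  ⇒  β = 2.3772.

2.38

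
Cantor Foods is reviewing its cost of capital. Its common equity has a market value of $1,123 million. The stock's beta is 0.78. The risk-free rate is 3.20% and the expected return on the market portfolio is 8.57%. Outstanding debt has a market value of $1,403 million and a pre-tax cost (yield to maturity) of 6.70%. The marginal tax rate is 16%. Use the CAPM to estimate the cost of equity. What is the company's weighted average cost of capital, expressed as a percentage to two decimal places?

Market risk premium = 8.57% − 3.2% = 5.37%.
Cost of equity via CAPM: Re = 3.2% + 0.78 × 5.37% = 7.3886%.
Total capital V = 1123 + 1403 = 2526.
Equity: weight = 1123/2526 = 0.4446; cost = 7.3886%.
Debt: weight = 1403/2526 = 0.5554; after-tax cost = 6.7% × (1 − 16%) = 5.6280%.
WACC = 0.4446 × 7.3886% + 0.5554 × 5.6280% = 6.4107%.

6.41%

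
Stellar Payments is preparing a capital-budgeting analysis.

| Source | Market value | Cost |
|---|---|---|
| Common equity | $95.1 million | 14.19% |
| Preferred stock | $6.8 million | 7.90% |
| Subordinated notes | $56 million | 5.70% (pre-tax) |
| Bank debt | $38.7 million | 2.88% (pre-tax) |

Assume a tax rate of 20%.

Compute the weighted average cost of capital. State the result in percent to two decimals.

8.89%

Total capital V = 95.1 + 6.8 + 56 + 38.7 = 196.6.
Equity: weight = 95.1/196.6 = 0.4837; cost = 14.19%.
Preferred: weight = 6.8/196.6 = 0.0346; cost = 7.9%.
Subordinated notes: weight = 56/196.6 = 0.2848; after-tax cost = 5.7% × (1 − 20%) = 4.5600%.
Bank debt: weight = 38.7/196.6 = 0.1968; after-tax cost = 2.88% × (1 − 20%) = 2.3040%.
WACC = 0.4837 × 14.1900% + 0.0346 × 7.9000% + 0.2848 × 4.5600% + 0.1968 × 2.3040% = 8.8897%.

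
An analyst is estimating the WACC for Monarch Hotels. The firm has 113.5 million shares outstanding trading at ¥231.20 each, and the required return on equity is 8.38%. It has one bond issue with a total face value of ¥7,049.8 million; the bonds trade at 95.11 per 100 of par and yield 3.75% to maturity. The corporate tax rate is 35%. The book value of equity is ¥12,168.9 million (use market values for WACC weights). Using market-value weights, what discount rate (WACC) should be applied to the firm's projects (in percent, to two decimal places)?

Market value of equity E = 231.2 × 113.5m = 26241.2m. Market value of debt D = 7049.8m × 95.11/100 = 6705.06478m.
Total capital V = 26241.2 + 6705.06478 = 32946.26478.
Equity: weight = 26241.2/32946.26478 = 0.7965; cost = 8.38%.
Bonds outstanding: weight = 6705.06478/32946.26478 = 0.2035; after-tax cost = 3.75% × (1 − 35%) = 2.4375%.
WACC = 0.7965 × 8.3800% + 0.2035 × 2.4375% = 7.1706%.

7.17%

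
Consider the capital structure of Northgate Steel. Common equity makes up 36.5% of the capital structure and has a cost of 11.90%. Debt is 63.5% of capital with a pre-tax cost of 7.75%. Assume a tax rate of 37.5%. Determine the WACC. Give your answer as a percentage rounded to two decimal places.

After-tax cost of debt = 7.75% × (1 − 37.5%) = 4.8438%.
WACC = 0.365 × 11.9000% + 0.635 × 4.8438% = 7.4193%.

7.42%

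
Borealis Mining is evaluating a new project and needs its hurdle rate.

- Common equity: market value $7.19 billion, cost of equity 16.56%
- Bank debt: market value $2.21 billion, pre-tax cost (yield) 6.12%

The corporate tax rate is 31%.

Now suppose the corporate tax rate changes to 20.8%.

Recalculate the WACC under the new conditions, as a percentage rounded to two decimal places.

After the change:
Total capital V = 7.19 + 2.21 = 9.4.
Equity: weight = 7.19/9.4 = 0.7649; cost = 16.56%.
Bank debt: weight = 2.21/9.4 = 0.2351; after-tax cost = 6.12% × (1 − 20.8%) = 4.8470%.
WACC = 0.7649 × 16.5600% + 0.2351 × 4.8470% = 13.8062%.

13.81%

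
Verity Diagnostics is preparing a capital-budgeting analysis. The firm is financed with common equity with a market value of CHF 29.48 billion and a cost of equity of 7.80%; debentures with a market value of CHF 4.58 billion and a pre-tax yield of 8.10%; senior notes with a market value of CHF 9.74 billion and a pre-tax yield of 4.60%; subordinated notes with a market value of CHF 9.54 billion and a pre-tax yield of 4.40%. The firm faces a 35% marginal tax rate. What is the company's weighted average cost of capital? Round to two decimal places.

5.82%

Total capital V = 29.48 + 4.58 + 9.74 + 9.54 = 53.34.
Equity: weight = 29.48/53.34 = 0.5527; cost = 7.8%.
Debentures: weight = 4.58/53.34 = 0.0859; after-tax cost = 8.1% × (1 − 35%) = 5.2650%.
Senior notes: weight = 9.74/53.34 = 0.1826; after-tax cost = 4.6% × (1 − 35%) = 2.9900%.
Subordinated notes: weight = 9.54/53.34 = 0.1789; after-tax cost = 4.4% × (1 − 35%) = 2.8600%.
WACC = 0.5527 × 7.8000% + 0.0859 × 5.2650% + 0.1826 × 2.9900% + 0.1789 × 2.8600% = 5.8205%.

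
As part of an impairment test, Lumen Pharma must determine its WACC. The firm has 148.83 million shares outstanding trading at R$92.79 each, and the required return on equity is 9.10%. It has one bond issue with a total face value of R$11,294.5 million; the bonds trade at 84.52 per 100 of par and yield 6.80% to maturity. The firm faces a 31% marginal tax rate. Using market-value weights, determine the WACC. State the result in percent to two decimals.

7.30%

Market value of equity E = 92.79 × 148.83m = 13809.9357m. Market value of debt D = 11294.5m × 84.52/100 = 9546.1114m.
Total capital V = 13809.9357 + 9546.1114 = 23356.0471.
Equity: weight = 13809.9357/23356.0471 = 0.5913; cost = 9.1%.
Bonds outstanding: weight = 9546.1114/23356.0471 = 0.4087; after-tax cost = 6.8% × (1 − 31%) = 4.6920%.
WACC = 0.5913 × 9.1000% + 0.4087 × 4.6920% = 7.2984%.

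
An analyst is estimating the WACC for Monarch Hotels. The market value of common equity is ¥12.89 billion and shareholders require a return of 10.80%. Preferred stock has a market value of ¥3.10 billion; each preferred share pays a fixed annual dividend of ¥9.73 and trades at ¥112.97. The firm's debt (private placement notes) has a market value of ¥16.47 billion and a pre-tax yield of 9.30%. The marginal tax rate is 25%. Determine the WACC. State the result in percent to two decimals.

8.65%

Cost of preferred: Rp = 9.73 / 112.97 = 8.6129%.
Total capital V = 12.89 + 3.1 + 16.47 = 32.46.
Equity: weight = 12.89/32.46 = 0.3971; cost = 10.8%.
Preferred: weight = 3.1/32.46 = 0.0955; cost = 8.6129%.
Private placement notes: weight = 16.47/32.46 = 0.5074; after-tax cost = 9.3% × (1 − 25%) = 6.9750%.
WACC = 0.3971 × 10.8000% + 0.0955 × 8.6129% + 0.5074 × 6.9750% = 8.6503%.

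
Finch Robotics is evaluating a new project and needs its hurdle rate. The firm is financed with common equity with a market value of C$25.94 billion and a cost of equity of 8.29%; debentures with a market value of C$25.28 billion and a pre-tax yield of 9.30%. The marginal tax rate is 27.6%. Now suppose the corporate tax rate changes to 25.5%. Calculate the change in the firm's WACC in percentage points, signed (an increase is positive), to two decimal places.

Current WACC:
Total capital V = 25.94 + 25.28 = 51.22.
Equity: weight = 25.94/51.22 = 0.5064; cost = 8.29%.
Debentures: weight = 25.28/51.22 = 0.4936; after-tax cost = 9.3% × (1 − 27.6%) = 6.7332%.
WACC = 0.5064 × 8.2900% + 0.4936 × 6.7332% = 7.5216%.
After the change:
Total capital V = 25.94 + 25.28 = 51.22.
Equity: weight = 25.94/51.22 = 0.5064; cost = 8.29%.
Debentures: weight = 25.28/51.22 = 0.4936; after-tax cost = 9.3% × (1 − 25.5%) = 6.9285%.
WACC = 0.5064 × 8.2900% + 0.4936 × 6.9285% = 7.6180%.
Change in WACC = 7.6180% − 7.5216% = 0.0964 pp.

+0.10 pp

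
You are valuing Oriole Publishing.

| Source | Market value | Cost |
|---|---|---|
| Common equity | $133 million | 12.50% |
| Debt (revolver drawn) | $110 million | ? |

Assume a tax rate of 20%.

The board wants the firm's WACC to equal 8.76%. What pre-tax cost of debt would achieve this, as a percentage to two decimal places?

Total capital V = 133 + 110 = 243.
Equity weight = 133/243 = 0.5473.
Revolver drawn weight = 110/243 = 0.4527.
Equity contribution = 0.5473 × 12.5% = 6.8416%.
Remaining for debt = 8.76% − 6.8416% = 1.9184%.
Rd × (1 − 20%) × 0.4527 = 1.9184%  ⇒  Rd = 5.2975%.

5.30%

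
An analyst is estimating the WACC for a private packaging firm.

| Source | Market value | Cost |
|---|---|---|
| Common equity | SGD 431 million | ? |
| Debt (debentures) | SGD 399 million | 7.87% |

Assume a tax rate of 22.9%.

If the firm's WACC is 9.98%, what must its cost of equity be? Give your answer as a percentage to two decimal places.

Total capital V = 431 + 399 = 830.
Equity weight = 431/830 = 0.5193.
Debentures weight = 399/830 = 0.4807.
Debt contribution = 0.4807 × 7.87% × (1 − 22.9%) = 2.9169%.
Required equity contribution = 9.98% − 2.9169% = 7.0631%.
Re = 7.0631% / 0.5193 = 13.6018%.

13.60%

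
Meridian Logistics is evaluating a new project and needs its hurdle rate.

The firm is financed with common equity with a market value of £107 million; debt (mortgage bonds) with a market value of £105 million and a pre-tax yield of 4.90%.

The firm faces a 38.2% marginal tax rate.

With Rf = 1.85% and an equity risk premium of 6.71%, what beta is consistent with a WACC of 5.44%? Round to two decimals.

Total capital V = 107 + 105 = 212.
Equity weight = 107/212 = 0.5047.
Mortgage bonds weight = 105/212 = 0.4953.
Debt contribution = 0.4953 × 4.9% × (1 − 38.2%) = 1.4998%.
Required equity contribution = 5.44% − 1.4998% = 3.9402%  ⇒  Re = 7.8067%.
CAPM: 7.8067% = 1.85% + β × 6.71%  ⇒  β = 0.8877.

0.89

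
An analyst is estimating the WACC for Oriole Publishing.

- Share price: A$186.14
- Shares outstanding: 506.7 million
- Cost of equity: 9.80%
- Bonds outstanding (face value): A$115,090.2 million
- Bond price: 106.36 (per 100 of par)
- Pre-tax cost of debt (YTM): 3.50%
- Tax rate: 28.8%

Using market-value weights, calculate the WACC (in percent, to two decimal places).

5.67%

Market value of equity E = 186.14 × 506.7m = 94317.138m. Market value of debt D = 115090.2m × 106.36/100 = 122409.93672m.
Total capital V = 94317.138 + 122409.93672 = 216727.07472.
Equity: weight = 94317.138/216727.07472 = 0.4352; cost = 9.8%.
Bonds outstanding: weight = 122409.93672/216727.07472 = 0.5648; after-tax cost = 3.5% × (1 − 28.8%) = 2.4920%.
WACC = 0.4352 × 9.8000% + 0.5648 × 2.4920% = 5.6724%.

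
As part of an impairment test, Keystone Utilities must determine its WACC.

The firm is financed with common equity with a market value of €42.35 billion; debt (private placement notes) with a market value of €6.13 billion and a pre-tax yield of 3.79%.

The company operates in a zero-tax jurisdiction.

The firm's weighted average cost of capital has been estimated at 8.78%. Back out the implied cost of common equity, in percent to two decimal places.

Total capital V = 42.35 + 6.13 = 48.48.
Equity weight = 42.35/48.48 = 0.8736.
Private placement notes weight = 6.13/48.48 = 0.1264.
Debt contribution = 0.1264 × 3.79% × (1 − 0%) = 0.4792%.
Required equity contribution = 8.78% − 0.4792% = 8.3008%.
Re = 8.3008% / 0.8736 = 9.5023%.

9.50%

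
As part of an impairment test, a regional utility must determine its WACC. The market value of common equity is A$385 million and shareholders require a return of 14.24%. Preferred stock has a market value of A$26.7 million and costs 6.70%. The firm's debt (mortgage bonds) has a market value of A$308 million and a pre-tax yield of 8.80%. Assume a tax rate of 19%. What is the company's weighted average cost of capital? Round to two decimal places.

Total capital V = 385 + 26.7 + 308 = 719.7.
Equity: weight = 385/719.7 = 0.5349; cost = 14.24%.
Preferred: weight = 26.7/719.7 = 0.0371; cost = 6.7%.
Mortgage bonds: weight = 308/719.7 = 0.4280; after-tax cost = 8.8% × (1 − 19%) = 7.1280%.
WACC = 0.5349 × 14.2400% + 0.0371 × 6.7000% + 0.4280 × 7.1280% = 10.9167%.

10.92%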